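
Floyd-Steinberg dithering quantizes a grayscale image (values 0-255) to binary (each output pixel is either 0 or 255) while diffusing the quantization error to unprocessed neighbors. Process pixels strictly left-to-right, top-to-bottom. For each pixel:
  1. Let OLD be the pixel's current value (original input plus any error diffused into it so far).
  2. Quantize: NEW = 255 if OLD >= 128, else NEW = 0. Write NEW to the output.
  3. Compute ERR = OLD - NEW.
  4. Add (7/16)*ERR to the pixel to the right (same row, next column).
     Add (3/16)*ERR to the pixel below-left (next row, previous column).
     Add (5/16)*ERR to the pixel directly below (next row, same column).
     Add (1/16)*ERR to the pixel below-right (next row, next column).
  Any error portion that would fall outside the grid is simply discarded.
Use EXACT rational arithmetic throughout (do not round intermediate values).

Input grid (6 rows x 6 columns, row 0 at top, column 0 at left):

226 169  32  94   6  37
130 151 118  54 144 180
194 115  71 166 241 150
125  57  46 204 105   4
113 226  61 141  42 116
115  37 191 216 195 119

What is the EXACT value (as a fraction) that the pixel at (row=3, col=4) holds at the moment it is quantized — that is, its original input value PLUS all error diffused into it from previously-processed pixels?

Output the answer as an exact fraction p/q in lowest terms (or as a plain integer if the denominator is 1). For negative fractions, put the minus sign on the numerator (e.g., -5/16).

Answer: 34880923241775/549755813888

Derivation:
(0,0): OLD=226 → NEW=255, ERR=-29
(0,1): OLD=2501/16 → NEW=255, ERR=-1579/16
(0,2): OLD=-2861/256 → NEW=0, ERR=-2861/256
(0,3): OLD=364997/4096 → NEW=0, ERR=364997/4096
(0,4): OLD=2948195/65536 → NEW=0, ERR=2948195/65536
(0,5): OLD=59434677/1048576 → NEW=0, ERR=59434677/1048576
(1,0): OLD=26223/256 → NEW=0, ERR=26223/256
(1,1): OLD=329865/2048 → NEW=255, ERR=-192375/2048
(1,2): OLD=5501885/65536 → NEW=0, ERR=5501885/65536
(1,3): OLD=33112057/262144 → NEW=0, ERR=33112057/262144
(1,4): OLD=3850655563/16777216 → NEW=255, ERR=-427534517/16777216
(1,5): OLD=50835152541/268435456 → NEW=255, ERR=-17615888739/268435456
(2,0): OLD=6828787/32768 → NEW=255, ERR=-1527053/32768
(2,1): OLD=91646241/1048576 → NEW=0, ERR=91646241/1048576
(2,2): OLD=2571705507/16777216 → NEW=255, ERR=-1706484573/16777216
(2,3): OLD=21668315467/134217728 → NEW=255, ERR=-12557205173/134217728
(2,4): OLD=806142564705/4294967296 → NEW=255, ERR=-289074095775/4294967296
(2,5): OLD=6765682904503/68719476736 → NEW=0, ERR=6765682904503/68719476736
(3,0): OLD=2127762243/16777216 → NEW=0, ERR=2127762243/16777216
(3,1): OLD=15812775559/134217728 → NEW=0, ERR=15812775559/134217728
(3,2): OLD=57636698565/1073741824 → NEW=0, ERR=57636698565/1073741824
(3,3): OLD=12319365648271/68719476736 → NEW=255, ERR=-5204100919409/68719476736
(3,4): OLD=34880923241775/549755813888 → NEW=0, ERR=34880923241775/549755813888
Target (3,4): original=105, with diffused error = 34880923241775/549755813888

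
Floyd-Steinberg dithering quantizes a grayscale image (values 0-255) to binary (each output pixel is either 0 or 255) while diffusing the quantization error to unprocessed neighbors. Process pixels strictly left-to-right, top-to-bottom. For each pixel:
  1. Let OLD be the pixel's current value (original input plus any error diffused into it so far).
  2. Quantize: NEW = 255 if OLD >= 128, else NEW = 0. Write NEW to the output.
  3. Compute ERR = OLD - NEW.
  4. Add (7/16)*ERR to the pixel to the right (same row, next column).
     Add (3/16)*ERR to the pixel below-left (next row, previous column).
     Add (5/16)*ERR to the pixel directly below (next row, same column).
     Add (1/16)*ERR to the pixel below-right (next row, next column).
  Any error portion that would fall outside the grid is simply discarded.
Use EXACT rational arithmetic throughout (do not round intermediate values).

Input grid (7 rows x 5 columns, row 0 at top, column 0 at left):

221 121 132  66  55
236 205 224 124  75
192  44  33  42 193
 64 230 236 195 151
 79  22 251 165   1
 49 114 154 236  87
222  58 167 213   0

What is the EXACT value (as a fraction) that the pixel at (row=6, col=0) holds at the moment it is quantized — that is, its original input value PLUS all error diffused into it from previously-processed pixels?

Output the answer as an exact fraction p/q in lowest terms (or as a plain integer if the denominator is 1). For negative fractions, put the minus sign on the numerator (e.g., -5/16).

(0,0): OLD=221 → NEW=255, ERR=-34
(0,1): OLD=849/8 → NEW=0, ERR=849/8
(0,2): OLD=22839/128 → NEW=255, ERR=-9801/128
(0,3): OLD=66561/2048 → NEW=0, ERR=66561/2048
(0,4): OLD=2268167/32768 → NEW=0, ERR=2268167/32768
(1,0): OLD=31395/128 → NEW=255, ERR=-1245/128
(1,1): OLD=222645/1024 → NEW=255, ERR=-38475/1024
(1,2): OLD=6434329/32768 → NEW=255, ERR=-1921511/32768
(1,3): OLD=15295365/131072 → NEW=0, ERR=15295365/131072
(1,4): OLD=313977199/2097152 → NEW=255, ERR=-220796561/2097152
(2,0): OLD=2980503/16384 → NEW=255, ERR=-1197417/16384
(2,1): OLD=-5934419/524288 → NEW=0, ERR=-5934419/524288
(2,2): OLD=245407431/8388608 → NEW=0, ERR=245407431/8388608
(2,3): OLD=9108047845/134217728 → NEW=0, ERR=9108047845/134217728
(2,4): OLD=423228233219/2147483648 → NEW=255, ERR=-124380097021/2147483648
(3,0): OLD=327480935/8388608 → NEW=0, ERR=327480935/8388608
(3,1): OLD=16405417627/67108864 → NEW=255, ERR=-707342693/67108864
(3,2): OLD=542340869977/2147483648 → NEW=255, ERR=-5267460263/2147483648
(3,3): OLD=885200574849/4294967296 → NEW=255, ERR=-210016085631/4294967296
(3,4): OLD=7954184948549/68719476736 → NEW=0, ERR=7954184948549/68719476736
(4,0): OLD=95802813417/1073741824 → NEW=0, ERR=95802813417/1073741824
(4,1): OLD=2052011539625/34359738368 → NEW=0, ERR=2052011539625/34359738368
(4,2): OLD=146528847728263/549755813888 → NEW=255, ERR=6341115186823/549755813888
(4,3): OLD=1550884829106089/8796093022208 → NEW=255, ERR=-692118891556951/8796093022208
(4,4): OLD=-43529328844257/140737488355328 → NEW=0, ERR=-43529328844257/140737488355328
(5,0): OLD=48422519646107/549755813888 → NEW=0, ERR=48422519646107/549755813888
(5,1): OLD=786973775627217/4398046511104 → NEW=255, ERR=-334528084704303/4398046511104
(5,2): OLD=15946427515279257/140737488355328 → NEW=0, ERR=15946427515279257/140737488355328
(5,3): OLD=147293243703352791/562949953421312 → NEW=255, ERR=3741005580918231/562949953421312
(5,4): OLD=764647178592363917/9007199254740992 → NEW=0, ERR=764647178592363917/9007199254740992
(6,0): OLD=16555177739172779/70368744177664 → NEW=255, ERR=-1388852026131541/70368744177664
Target (6,0): original=222, with diffused error = 16555177739172779/70368744177664

Answer: 16555177739172779/70368744177664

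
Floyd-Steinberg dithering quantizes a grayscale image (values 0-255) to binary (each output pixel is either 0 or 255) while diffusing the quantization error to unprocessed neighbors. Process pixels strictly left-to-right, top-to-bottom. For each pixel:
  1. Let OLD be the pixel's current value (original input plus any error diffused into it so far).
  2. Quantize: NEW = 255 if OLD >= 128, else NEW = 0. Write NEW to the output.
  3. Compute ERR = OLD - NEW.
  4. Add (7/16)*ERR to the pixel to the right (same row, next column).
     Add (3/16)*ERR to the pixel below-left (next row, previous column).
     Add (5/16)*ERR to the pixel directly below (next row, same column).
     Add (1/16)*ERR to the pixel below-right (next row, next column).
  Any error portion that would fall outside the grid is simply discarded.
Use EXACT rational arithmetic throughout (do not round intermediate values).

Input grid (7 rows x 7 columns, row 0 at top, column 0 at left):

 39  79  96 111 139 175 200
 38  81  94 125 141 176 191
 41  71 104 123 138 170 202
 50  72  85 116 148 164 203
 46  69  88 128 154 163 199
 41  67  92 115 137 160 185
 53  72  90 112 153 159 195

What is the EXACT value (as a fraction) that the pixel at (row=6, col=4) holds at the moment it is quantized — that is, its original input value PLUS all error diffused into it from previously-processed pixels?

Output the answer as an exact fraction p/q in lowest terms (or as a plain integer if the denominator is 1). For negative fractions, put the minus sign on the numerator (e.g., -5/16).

Answer: 58444672536352508853/288230376151711744

Derivation:
(0,0): OLD=39 → NEW=0, ERR=39
(0,1): OLD=1537/16 → NEW=0, ERR=1537/16
(0,2): OLD=35335/256 → NEW=255, ERR=-29945/256
(0,3): OLD=245041/4096 → NEW=0, ERR=245041/4096
(0,4): OLD=10824791/65536 → NEW=255, ERR=-5886889/65536
(0,5): OLD=142292577/1048576 → NEW=255, ERR=-125094303/1048576
(0,6): OLD=2479783079/16777216 → NEW=255, ERR=-1798407001/16777216
(1,0): OLD=17459/256 → NEW=0, ERR=17459/256
(1,1): OLD=248549/2048 → NEW=0, ERR=248549/2048
(1,2): OLD=8373065/65536 → NEW=0, ERR=8373065/65536
(1,3): OLD=45990037/262144 → NEW=255, ERR=-20856683/262144
(1,4): OLD=998096799/16777216 → NEW=0, ERR=998096799/16777216
(1,5): OLD=18660754511/134217728 → NEW=255, ERR=-15564766129/134217728
(1,6): OLD=213267663041/2147483648 → NEW=0, ERR=213267663041/2147483648
(2,0): OLD=2787495/32768 → NEW=0, ERR=2787495/32768
(2,1): OLD=182830365/1048576 → NEW=255, ERR=-84556515/1048576
(2,2): OLD=1699756951/16777216 → NEW=0, ERR=1699756951/16777216
(2,3): OLD=21689758111/134217728 → NEW=255, ERR=-12535762529/134217728
(2,4): OLD=95576678799/1073741824 → NEW=0, ERR=95576678799/1073741824
(2,5): OLD=6701607114821/34359738368 → NEW=255, ERR=-2060126169019/34359738368
(2,6): OLD=109706624136499/549755813888 → NEW=255, ERR=-30481108404941/549755813888
(3,0): OLD=1031190455/16777216 → NEW=0, ERR=1031190455/16777216
(3,1): OLD=13153816555/134217728 → NEW=0, ERR=13153816555/134217728
(3,2): OLD=147086291249/1073741824 → NEW=255, ERR=-126717873871/1073741824
(3,3): OLD=249980922087/4294967296 → NEW=0, ERR=249980922087/4294967296
(3,4): OLD=101265526985655/549755813888 → NEW=255, ERR=-38922205555785/549755813888
(3,5): OLD=481392828780181/4398046511104 → NEW=0, ERR=481392828780181/4398046511104
(3,6): OLD=16171664383694987/70368744177664 → NEW=255, ERR=-1772365381609333/70368744177664
(4,0): OLD=179493315673/2147483648 → NEW=0, ERR=179493315673/2147483648
(4,1): OLD=4051265616517/34359738368 → NEW=0, ERR=4051265616517/34359738368
(4,2): OLD=65829430286571/549755813888 → NEW=0, ERR=65829430286571/549755813888
(4,3): OLD=782523770447497/4398046511104 → NEW=255, ERR=-338978089884023/4398046511104
(4,4): OLD=4303605351249163/35184372088832 → NEW=0, ERR=4303605351249163/35184372088832
(4,5): OLD=271984447579281995/1125899906842624 → NEW=255, ERR=-15120028665587125/1125899906842624
(4,6): OLD=3460472436366784637/18014398509481984 → NEW=255, ERR=-1133199183551121283/18014398509481984
(5,0): OLD=49053250472799/549755813888 → NEW=0, ERR=49053250472799/549755813888
(5,1): OLD=750125407395445/4398046511104 → NEW=255, ERR=-371376452936075/4398046511104
(5,2): OLD=3004547117258755/35184372088832 → NEW=0, ERR=3004547117258755/35184372088832
(5,3): OLD=44667925230494639/281474976710656 → NEW=255, ERR=-27108193830722641/281474976710656
(5,4): OLD=2265381547731592677/18014398509481984 → NEW=0, ERR=2265381547731592677/18014398509481984
(5,5): OLD=29784388557167132693/144115188075855872 → NEW=255, ERR=-6964984402176114667/144115188075855872
(5,6): OLD=330562734878060575131/2305843009213693952 → NEW=255, ERR=-257427232471431382629/2305843009213693952
(6,0): OLD=4577544101519927/70368744177664 → NEW=0, ERR=4577544101519927/70368744177664
(6,1): OLD=107703584532493219/1125899906842624 → NEW=0, ERR=107703584532493219/1125899906842624
(6,2): OLD=2435577798421925001/18014398509481984 → NEW=255, ERR=-2158093821495980919/18014398509481984
(6,3): OLD=8417498059959932183/144115188075855872 → NEW=0, ERR=8417498059959932183/144115188075855872
(6,4): OLD=58444672536352508853/288230376151711744 → NEW=255, ERR=-15054073382333985867/288230376151711744
Target (6,4): original=153, with diffused error = 58444672536352508853/288230376151711744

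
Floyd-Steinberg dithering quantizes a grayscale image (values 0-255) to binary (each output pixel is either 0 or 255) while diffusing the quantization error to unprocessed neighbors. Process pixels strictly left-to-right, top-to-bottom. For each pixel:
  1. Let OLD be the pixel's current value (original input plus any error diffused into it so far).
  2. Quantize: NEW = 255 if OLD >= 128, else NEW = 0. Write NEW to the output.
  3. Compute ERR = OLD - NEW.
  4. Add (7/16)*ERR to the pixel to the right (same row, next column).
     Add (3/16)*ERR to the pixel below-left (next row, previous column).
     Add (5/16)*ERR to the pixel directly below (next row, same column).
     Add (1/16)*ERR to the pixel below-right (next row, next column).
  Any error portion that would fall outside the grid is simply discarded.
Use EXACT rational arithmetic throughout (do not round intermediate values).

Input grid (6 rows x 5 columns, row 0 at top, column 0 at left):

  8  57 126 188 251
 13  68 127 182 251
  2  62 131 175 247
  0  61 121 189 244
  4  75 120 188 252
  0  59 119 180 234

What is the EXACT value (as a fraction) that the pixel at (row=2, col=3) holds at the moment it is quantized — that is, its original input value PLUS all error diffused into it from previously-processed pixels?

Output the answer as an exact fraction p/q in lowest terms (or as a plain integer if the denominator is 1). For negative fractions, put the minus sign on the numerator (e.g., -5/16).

Answer: 4283037901/33554432

Derivation:
(0,0): OLD=8 → NEW=0, ERR=8
(0,1): OLD=121/2 → NEW=0, ERR=121/2
(0,2): OLD=4879/32 → NEW=255, ERR=-3281/32
(0,3): OLD=73289/512 → NEW=255, ERR=-57271/512
(0,4): OLD=1655295/8192 → NEW=255, ERR=-433665/8192
(1,0): OLD=859/32 → NEW=0, ERR=859/32
(1,1): OLD=20461/256 → NEW=0, ERR=20461/256
(1,2): OLD=923521/8192 → NEW=0, ERR=923521/8192
(1,3): OLD=5899285/32768 → NEW=255, ERR=-2456555/32768
(1,4): OLD=102061759/524288 → NEW=255, ERR=-31631681/524288
(2,0): OLD=103935/4096 → NEW=0, ERR=103935/4096
(2,1): OLD=15845781/131072 → NEW=0, ERR=15845781/131072
(2,2): OLD=440526431/2097152 → NEW=255, ERR=-94247329/2097152
(2,3): OLD=4283037901/33554432 → NEW=0, ERR=4283037901/33554432
Target (2,3): original=175, with diffused error = 4283037901/33554432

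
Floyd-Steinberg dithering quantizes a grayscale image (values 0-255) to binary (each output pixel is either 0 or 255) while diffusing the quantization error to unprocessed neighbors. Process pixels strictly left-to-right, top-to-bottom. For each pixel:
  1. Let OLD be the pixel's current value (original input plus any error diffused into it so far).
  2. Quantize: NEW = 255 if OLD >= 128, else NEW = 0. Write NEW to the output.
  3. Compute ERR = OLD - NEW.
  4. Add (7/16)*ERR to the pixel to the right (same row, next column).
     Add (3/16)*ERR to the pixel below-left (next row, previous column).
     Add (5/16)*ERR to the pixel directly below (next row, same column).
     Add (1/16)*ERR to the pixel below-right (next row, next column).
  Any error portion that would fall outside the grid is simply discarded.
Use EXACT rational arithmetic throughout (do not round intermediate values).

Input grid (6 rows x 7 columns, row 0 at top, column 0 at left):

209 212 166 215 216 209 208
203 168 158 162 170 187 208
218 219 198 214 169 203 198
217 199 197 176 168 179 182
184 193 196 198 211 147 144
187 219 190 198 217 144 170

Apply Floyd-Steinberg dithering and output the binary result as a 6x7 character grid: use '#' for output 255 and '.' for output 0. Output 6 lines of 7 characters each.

Answer: #######
#.#.#.#
####.##
##.###.
#.###.#
###.##.

Derivation:
(0,0): OLD=209 → NEW=255, ERR=-46
(0,1): OLD=1535/8 → NEW=255, ERR=-505/8
(0,2): OLD=17713/128 → NEW=255, ERR=-14927/128
(0,3): OLD=335831/2048 → NEW=255, ERR=-186409/2048
(0,4): OLD=5773025/32768 → NEW=255, ERR=-2582815/32768
(0,5): OLD=91496487/524288 → NEW=255, ERR=-42196953/524288
(0,6): OLD=1449451793/8388608 → NEW=255, ERR=-689643247/8388608
(1,0): OLD=22629/128 → NEW=255, ERR=-10011/128
(1,1): OLD=91459/1024 → NEW=0, ERR=91459/1024
(1,2): OLD=4575103/32768 → NEW=255, ERR=-3780737/32768
(1,3): OLD=7996755/131072 → NEW=0, ERR=7996755/131072
(1,4): OLD=1269035737/8388608 → NEW=255, ERR=-870059303/8388608
(1,5): OLD=6451206697/67108864 → NEW=0, ERR=6451206697/67108864
(1,6): OLD=235509806407/1073741824 → NEW=255, ERR=-38294358713/1073741824
(2,0): OLD=3445649/16384 → NEW=255, ERR=-732271/16384
(2,1): OLD=105295691/524288 → NEW=255, ERR=-28397749/524288
(2,2): OLD=1302489249/8388608 → NEW=255, ERR=-836605791/8388608
(2,3): OLD=10923634137/67108864 → NEW=255, ERR=-6189126183/67108864
(2,4): OLD=63392035753/536870912 → NEW=0, ERR=63392035753/536870912
(2,5): OLD=4664847813731/17179869184 → NEW=255, ERR=283981171811/17179869184
(2,6): OLD=55001653994981/274877906944 → NEW=255, ERR=-15092212275739/274877906944
(3,0): OLD=1617971329/8388608 → NEW=255, ERR=-521123711/8388608
(3,1): OLD=8952450925/67108864 → NEW=255, ERR=-8160309395/67108864
(3,2): OLD=49369225751/536870912 → NEW=0, ERR=49369225751/536870912
(3,3): OLD=436620339441/2147483648 → NEW=255, ERR=-110987990799/2147483648
(3,4): OLD=49374413814913/274877906944 → NEW=255, ERR=-20719452455807/274877906944
(3,5): OLD=326056368760083/2199023255552 → NEW=255, ERR=-234694561405677/2199023255552
(3,6): OLD=4193354889289933/35184372088832 → NEW=0, ERR=4193354889289933/35184372088832
(4,0): OLD=152242618991/1073741824 → NEW=255, ERR=-121561546129/1073741824
(4,1): OLD=2041470697507/17179869184 → NEW=0, ERR=2041470697507/17179869184
(4,2): OLD=71312689779437/274877906944 → NEW=255, ERR=1218823508717/274877906944
(4,3): OLD=385715672932671/2199023255552 → NEW=255, ERR=-175035257233089/2199023255552
(4,4): OLD=2276071112542221/17592186044416 → NEW=255, ERR=-2209936328783859/17592186044416
(4,5): OLD=42966944391031181/562949953421312 → NEW=0, ERR=42966944391031181/562949953421312
(4,6): OLD=1873191886843262443/9007199254740992 → NEW=255, ERR=-423643923115690517/9007199254740992
(5,0): OLD=47801657000729/274877906944 → NEW=255, ERR=-22292209269991/274877906944
(5,1): OLD=471490545779763/2199023255552 → NEW=255, ERR=-89260384385997/2199023255552
(5,2): OLD=2922581712053205/17592186044416 → NEW=255, ERR=-1563425729272875/17592186044416
(5,3): OLD=15617425356341257/140737488355328 → NEW=0, ERR=15617425356341257/140737488355328
(5,4): OLD=2122352142972355779/9007199254740992 → NEW=255, ERR=-174483666986597181/9007199254740992
(5,5): OLD=10283068897807576211/72057594037927936 → NEW=255, ERR=-8091617581864047469/72057594037927936
(5,6): OLD=127909344667540024125/1152921504606846976 → NEW=0, ERR=127909344667540024125/1152921504606846976
Row 0: #######
Row 1: #.#.#.#
Row 2: ####.##
Row 3: ##.###.
Row 4: #.###.#
Row 5: ###.##.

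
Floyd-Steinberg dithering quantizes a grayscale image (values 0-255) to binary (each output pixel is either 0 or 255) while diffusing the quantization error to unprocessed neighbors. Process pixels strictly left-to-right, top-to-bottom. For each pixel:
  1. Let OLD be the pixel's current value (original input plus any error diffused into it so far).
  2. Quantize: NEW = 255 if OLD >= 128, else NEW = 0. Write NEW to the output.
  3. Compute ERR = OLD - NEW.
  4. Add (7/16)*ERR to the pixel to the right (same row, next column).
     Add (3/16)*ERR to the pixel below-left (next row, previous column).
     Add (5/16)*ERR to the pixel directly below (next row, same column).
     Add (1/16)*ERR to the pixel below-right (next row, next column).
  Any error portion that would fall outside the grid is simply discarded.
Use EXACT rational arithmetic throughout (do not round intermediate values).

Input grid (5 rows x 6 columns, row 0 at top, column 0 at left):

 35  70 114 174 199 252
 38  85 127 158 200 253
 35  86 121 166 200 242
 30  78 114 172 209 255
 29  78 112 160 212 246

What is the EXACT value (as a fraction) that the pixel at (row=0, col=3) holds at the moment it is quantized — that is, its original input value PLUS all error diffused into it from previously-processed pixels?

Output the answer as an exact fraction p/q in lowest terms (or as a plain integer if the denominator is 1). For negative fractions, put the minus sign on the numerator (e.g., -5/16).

Answer: 526917/4096

Derivation:
(0,0): OLD=35 → NEW=0, ERR=35
(0,1): OLD=1365/16 → NEW=0, ERR=1365/16
(0,2): OLD=38739/256 → NEW=255, ERR=-26541/256
(0,3): OLD=526917/4096 → NEW=255, ERR=-517563/4096
Target (0,3): original=174, with diffused error = 526917/4096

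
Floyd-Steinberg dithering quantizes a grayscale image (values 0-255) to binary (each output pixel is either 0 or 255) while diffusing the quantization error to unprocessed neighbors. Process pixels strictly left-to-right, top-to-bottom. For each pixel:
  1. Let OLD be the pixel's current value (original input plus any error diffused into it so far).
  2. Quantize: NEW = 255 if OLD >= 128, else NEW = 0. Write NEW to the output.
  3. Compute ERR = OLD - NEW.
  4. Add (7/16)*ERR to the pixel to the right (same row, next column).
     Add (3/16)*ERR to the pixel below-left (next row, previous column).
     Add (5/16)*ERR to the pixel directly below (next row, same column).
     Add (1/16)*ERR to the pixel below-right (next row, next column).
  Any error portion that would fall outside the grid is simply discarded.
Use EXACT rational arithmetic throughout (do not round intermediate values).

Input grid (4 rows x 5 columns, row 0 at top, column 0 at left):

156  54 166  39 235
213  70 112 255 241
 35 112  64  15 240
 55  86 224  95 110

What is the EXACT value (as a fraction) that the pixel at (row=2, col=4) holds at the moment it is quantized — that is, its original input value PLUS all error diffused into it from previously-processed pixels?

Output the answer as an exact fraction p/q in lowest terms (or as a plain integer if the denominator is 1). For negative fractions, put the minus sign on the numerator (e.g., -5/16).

(0,0): OLD=156 → NEW=255, ERR=-99
(0,1): OLD=171/16 → NEW=0, ERR=171/16
(0,2): OLD=43693/256 → NEW=255, ERR=-21587/256
(0,3): OLD=8635/4096 → NEW=0, ERR=8635/4096
(0,4): OLD=15461405/65536 → NEW=255, ERR=-1250275/65536
(1,0): OLD=47121/256 → NEW=255, ERR=-18159/256
(1,1): OLD=41591/2048 → NEW=0, ERR=41591/2048
(1,2): OLD=6265027/65536 → NEW=0, ERR=6265027/65536
(1,3): OLD=75663943/262144 → NEW=255, ERR=8817223/262144
(1,4): OLD=1048094965/4194304 → NEW=255, ERR=-21452555/4194304
(2,0): OLD=545293/32768 → NEW=0, ERR=545293/32768
(2,1): OLD=145875551/1048576 → NEW=255, ERR=-121511329/1048576
(2,2): OLD=851465949/16777216 → NEW=0, ERR=851465949/16777216
(2,3): OLD=14154721095/268435456 → NEW=0, ERR=14154721095/268435456
(2,4): OLD=1132039217457/4294967296 → NEW=255, ERR=36822556977/4294967296
Target (2,4): original=240, with diffused error = 1132039217457/4294967296

Answer: 1132039217457/4294967296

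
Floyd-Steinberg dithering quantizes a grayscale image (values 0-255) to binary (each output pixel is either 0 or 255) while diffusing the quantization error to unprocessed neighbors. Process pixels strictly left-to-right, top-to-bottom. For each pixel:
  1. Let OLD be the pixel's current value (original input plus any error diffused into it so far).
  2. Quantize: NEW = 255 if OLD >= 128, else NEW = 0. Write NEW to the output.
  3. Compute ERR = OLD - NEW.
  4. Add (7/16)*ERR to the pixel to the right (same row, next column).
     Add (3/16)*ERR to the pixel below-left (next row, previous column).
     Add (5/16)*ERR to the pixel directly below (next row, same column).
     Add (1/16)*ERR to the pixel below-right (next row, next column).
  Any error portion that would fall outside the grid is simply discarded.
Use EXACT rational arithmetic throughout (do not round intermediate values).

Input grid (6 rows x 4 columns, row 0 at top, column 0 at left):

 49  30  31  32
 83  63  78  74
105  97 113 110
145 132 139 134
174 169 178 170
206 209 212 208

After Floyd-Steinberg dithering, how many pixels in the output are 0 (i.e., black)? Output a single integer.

Answer: 12

Derivation:
(0,0): OLD=49 → NEW=0, ERR=49
(0,1): OLD=823/16 → NEW=0, ERR=823/16
(0,2): OLD=13697/256 → NEW=0, ERR=13697/256
(0,3): OLD=226951/4096 → NEW=0, ERR=226951/4096
(1,0): OLD=27637/256 → NEW=0, ERR=27637/256
(1,1): OLD=285491/2048 → NEW=255, ERR=-236749/2048
(1,2): OLD=3784623/65536 → NEW=0, ERR=3784623/65536
(1,3): OLD=125749497/1048576 → NEW=0, ERR=125749497/1048576
(2,0): OLD=3835873/32768 → NEW=0, ERR=3835873/32768
(2,1): OLD=135963195/1048576 → NEW=255, ERR=-131423685/1048576
(2,2): OLD=191832807/2097152 → NEW=0, ERR=191832807/2097152
(2,3): OLD=6412420075/33554432 → NEW=255, ERR=-2143960085/33554432
(3,0): OLD=2652164945/16777216 → NEW=255, ERR=-1626025135/16777216
(3,1): OLD=20105363791/268435456 → NEW=0, ERR=20105363791/268435456
(3,2): OLD=775411491761/4294967296 → NEW=255, ERR=-319805168719/4294967296
(3,3): OLD=5990512835927/68719476736 → NEW=0, ERR=5990512835927/68719476736
(4,0): OLD=677558390077/4294967296 → NEW=255, ERR=-417658270403/4294967296
(4,1): OLD=4461367419063/34359738368 → NEW=255, ERR=-4300365864777/34359738368
(4,2): OLD=133042045778007/1099511627776 → NEW=0, ERR=133042045778007/1099511627776
(4,3): OLD=4319336851678865/17592186044416 → NEW=255, ERR=-166670589647215/17592186044416
(5,0): OLD=83642269250477/549755813888 → NEW=255, ERR=-56545463290963/549755813888
(5,1): OLD=2489277478955995/17592186044416 → NEW=255, ERR=-1996729962370085/17592186044416
(5,2): OLD=1676160934268799/8796093022208 → NEW=255, ERR=-566842786394241/8796093022208
(5,3): OLD=51906315930509111/281474976710656 → NEW=255, ERR=-19869803130708169/281474976710656
Output grid:
  Row 0: ....  (4 black, running=4)
  Row 1: .#..  (3 black, running=7)
  Row 2: .#.#  (2 black, running=9)
  Row 3: #.#.  (2 black, running=11)
  Row 4: ##.#  (1 black, running=12)
  Row 5: ####  (0 black, running=12)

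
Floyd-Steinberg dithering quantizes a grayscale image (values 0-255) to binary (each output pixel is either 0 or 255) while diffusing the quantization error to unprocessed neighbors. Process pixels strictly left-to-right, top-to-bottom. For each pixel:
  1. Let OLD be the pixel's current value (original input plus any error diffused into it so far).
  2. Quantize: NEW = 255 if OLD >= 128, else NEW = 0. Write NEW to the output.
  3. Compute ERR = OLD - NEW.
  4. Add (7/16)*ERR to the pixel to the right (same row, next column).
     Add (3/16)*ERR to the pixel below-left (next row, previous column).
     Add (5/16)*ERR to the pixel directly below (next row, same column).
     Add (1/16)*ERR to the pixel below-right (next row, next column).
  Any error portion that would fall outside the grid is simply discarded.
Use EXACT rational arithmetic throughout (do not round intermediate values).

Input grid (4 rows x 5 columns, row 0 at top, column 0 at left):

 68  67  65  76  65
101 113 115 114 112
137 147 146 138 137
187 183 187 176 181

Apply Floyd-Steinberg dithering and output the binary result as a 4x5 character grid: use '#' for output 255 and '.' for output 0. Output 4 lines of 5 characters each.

Answer: .....
#.##.
.#.##
###.#

Derivation:
(0,0): OLD=68 → NEW=0, ERR=68
(0,1): OLD=387/4 → NEW=0, ERR=387/4
(0,2): OLD=6869/64 → NEW=0, ERR=6869/64
(0,3): OLD=125907/1024 → NEW=0, ERR=125907/1024
(0,4): OLD=1946309/16384 → NEW=0, ERR=1946309/16384
(1,0): OLD=8985/64 → NEW=255, ERR=-7335/64
(1,1): OLD=60143/512 → NEW=0, ERR=60143/512
(1,2): OLD=3752475/16384 → NEW=255, ERR=-425445/16384
(1,3): OLD=11144063/65536 → NEW=255, ERR=-5567617/65536
(1,4): OLD=125451421/1048576 → NEW=0, ERR=125451421/1048576
(2,0): OLD=1009333/8192 → NEW=0, ERR=1009333/8192
(2,1): OLD=59134615/262144 → NEW=255, ERR=-7712105/262144
(2,2): OLD=488329861/4194304 → NEW=0, ERR=488329861/4194304
(2,3): OLD=12294197951/67108864 → NEW=255, ERR=-4818562369/67108864
(2,4): OLD=147815908217/1073741824 → NEW=255, ERR=-125988256903/1073741824
(3,0): OLD=922691813/4194304 → NEW=255, ERR=-146855707/4194304
(3,1): OLD=6308865921/33554432 → NEW=255, ERR=-2247514239/33554432
(3,2): OLD=191960924635/1073741824 → NEW=255, ERR=-81843240485/1073741824
(3,3): OLD=226539622147/2147483648 → NEW=0, ERR=226539622147/2147483648
(3,4): OLD=6390813434799/34359738368 → NEW=255, ERR=-2370919849041/34359738368
Row 0: .....
Row 1: #.##.
Row 2: .#.##
Row 3: ###.#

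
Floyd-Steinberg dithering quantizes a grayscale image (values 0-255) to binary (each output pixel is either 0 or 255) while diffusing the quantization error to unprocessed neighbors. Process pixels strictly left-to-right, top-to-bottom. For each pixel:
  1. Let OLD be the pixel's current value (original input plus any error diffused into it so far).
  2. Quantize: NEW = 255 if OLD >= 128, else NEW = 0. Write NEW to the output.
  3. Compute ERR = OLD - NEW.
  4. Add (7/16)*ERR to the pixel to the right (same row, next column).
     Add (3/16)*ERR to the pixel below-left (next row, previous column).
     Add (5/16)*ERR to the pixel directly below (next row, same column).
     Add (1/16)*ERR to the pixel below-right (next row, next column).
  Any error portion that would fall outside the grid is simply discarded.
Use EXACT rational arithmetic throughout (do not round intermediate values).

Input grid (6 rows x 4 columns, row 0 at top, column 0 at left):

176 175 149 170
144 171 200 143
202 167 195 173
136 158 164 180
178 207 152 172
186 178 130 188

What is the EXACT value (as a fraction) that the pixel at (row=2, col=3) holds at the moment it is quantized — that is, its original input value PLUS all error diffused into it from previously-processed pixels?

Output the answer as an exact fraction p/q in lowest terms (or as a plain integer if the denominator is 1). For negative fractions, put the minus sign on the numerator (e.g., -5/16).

(0,0): OLD=176 → NEW=255, ERR=-79
(0,1): OLD=2247/16 → NEW=255, ERR=-1833/16
(0,2): OLD=25313/256 → NEW=0, ERR=25313/256
(0,3): OLD=873511/4096 → NEW=255, ERR=-170969/4096
(1,0): OLD=25045/256 → NEW=0, ERR=25045/256
(1,1): OLD=392403/2048 → NEW=255, ERR=-129837/2048
(1,2): OLD=12332367/65536 → NEW=255, ERR=-4379313/65536
(1,3): OLD=112093785/1048576 → NEW=0, ERR=112093785/1048576
(2,0): OLD=7231425/32768 → NEW=255, ERR=-1124415/32768
(2,1): OLD=131870043/1048576 → NEW=0, ERR=131870043/1048576
(2,2): OLD=514263399/2097152 → NEW=255, ERR=-20510361/2097152
(2,3): OLD=6642144043/33554432 → NEW=255, ERR=-1914236117/33554432
Target (2,3): original=173, with diffused error = 6642144043/33554432

Answer: 6642144043/33554432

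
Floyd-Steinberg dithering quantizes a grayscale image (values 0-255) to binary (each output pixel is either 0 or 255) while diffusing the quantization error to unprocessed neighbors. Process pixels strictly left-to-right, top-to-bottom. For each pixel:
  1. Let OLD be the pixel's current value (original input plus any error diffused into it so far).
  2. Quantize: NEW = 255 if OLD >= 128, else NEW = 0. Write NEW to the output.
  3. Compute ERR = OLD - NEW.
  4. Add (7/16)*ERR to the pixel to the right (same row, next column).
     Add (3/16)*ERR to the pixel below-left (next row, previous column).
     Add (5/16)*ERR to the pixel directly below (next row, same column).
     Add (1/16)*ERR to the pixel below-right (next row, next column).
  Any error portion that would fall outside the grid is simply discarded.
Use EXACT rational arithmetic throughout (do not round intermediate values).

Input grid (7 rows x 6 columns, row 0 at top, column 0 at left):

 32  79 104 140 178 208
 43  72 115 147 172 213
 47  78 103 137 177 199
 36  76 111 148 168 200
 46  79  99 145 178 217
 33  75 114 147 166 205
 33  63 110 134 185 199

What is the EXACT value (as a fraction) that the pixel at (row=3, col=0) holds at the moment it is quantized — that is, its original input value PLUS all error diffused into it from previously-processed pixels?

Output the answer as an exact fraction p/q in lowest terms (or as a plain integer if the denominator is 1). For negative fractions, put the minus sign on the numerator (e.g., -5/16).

(0,0): OLD=32 → NEW=0, ERR=32
(0,1): OLD=93 → NEW=0, ERR=93
(0,2): OLD=2315/16 → NEW=255, ERR=-1765/16
(0,3): OLD=23485/256 → NEW=0, ERR=23485/256
(0,4): OLD=893483/4096 → NEW=255, ERR=-150997/4096
(0,5): OLD=12574509/65536 → NEW=255, ERR=-4137171/65536
(1,0): OLD=1127/16 → NEW=0, ERR=1127/16
(1,1): OLD=14489/128 → NEW=0, ERR=14489/128
(1,2): OLD=626949/4096 → NEW=255, ERR=-417531/4096
(1,3): OLD=1921261/16384 → NEW=0, ERR=1921261/16384
(1,4): OLD=215671267/1048576 → NEW=255, ERR=-51715613/1048576
(1,5): OLD=2841908805/16777216 → NEW=255, ERR=-1436281275/16777216
(2,0): OLD=184803/2048 → NEW=0, ERR=184803/2048
(2,1): OLD=9053209/65536 → NEW=255, ERR=-7658471/65536
(2,2): OLD=51465051/1048576 → NEW=0, ERR=51465051/1048576
(2,3): OLD=1505751347/8388608 → NEW=255, ERR=-633343693/8388608
(2,4): OLD=32167542409/268435456 → NEW=0, ERR=32167542409/268435456
(2,5): OLD=951729589839/4294967296 → NEW=255, ERR=-143487070641/4294967296
(3,0): OLD=44341803/1048576 → NEW=0, ERR=44341803/1048576
Target (3,0): original=36, with diffused error = 44341803/1048576

Answer: 44341803/1048576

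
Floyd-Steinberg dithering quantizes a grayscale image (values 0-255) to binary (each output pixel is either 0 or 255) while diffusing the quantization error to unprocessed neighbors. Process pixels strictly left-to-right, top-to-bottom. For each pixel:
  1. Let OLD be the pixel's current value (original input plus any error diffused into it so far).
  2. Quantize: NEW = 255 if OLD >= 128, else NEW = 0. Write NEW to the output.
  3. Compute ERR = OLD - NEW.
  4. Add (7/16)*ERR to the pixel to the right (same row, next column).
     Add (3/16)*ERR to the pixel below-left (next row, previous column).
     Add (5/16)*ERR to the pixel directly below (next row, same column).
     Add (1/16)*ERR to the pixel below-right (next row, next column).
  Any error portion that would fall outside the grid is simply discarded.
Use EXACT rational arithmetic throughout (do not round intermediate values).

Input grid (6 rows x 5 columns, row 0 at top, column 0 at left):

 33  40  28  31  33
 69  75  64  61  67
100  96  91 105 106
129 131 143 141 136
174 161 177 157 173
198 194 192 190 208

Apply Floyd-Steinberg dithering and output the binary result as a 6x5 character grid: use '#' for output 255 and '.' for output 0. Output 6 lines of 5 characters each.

(0,0): OLD=33 → NEW=0, ERR=33
(0,1): OLD=871/16 → NEW=0, ERR=871/16
(0,2): OLD=13265/256 → NEW=0, ERR=13265/256
(0,3): OLD=219831/4096 → NEW=0, ERR=219831/4096
(0,4): OLD=3701505/65536 → NEW=0, ERR=3701505/65536
(1,0): OLD=22917/256 → NEW=0, ERR=22917/256
(1,1): OLD=292771/2048 → NEW=255, ERR=-229469/2048
(1,2): OLD=2925407/65536 → NEW=0, ERR=2925407/65536
(1,3): OLD=29131955/262144 → NEW=0, ERR=29131955/262144
(1,4): OLD=573041337/4194304 → NEW=255, ERR=-496506183/4194304
(2,0): OLD=3505073/32768 → NEW=0, ERR=3505073/32768
(2,1): OLD=127662251/1048576 → NEW=0, ERR=127662251/1048576
(2,2): OLD=2886490305/16777216 → NEW=255, ERR=-1391699775/16777216
(2,3): OLD=22556880051/268435456 → NEW=0, ERR=22556880051/268435456
(2,4): OLD=484113837093/4294967296 → NEW=0, ERR=484113837093/4294967296
(3,0): OLD=3108059297/16777216 → NEW=255, ERR=-1170130783/16777216
(3,1): OLD=17403303693/134217728 → NEW=255, ERR=-16822216947/134217728
(3,2): OLD=367685480479/4294967296 → NEW=0, ERR=367685480479/4294967296
(3,3): OLD=1895482669511/8589934592 → NEW=255, ERR=-294950651449/8589934592
(3,4): OLD=22190001644611/137438953472 → NEW=255, ERR=-12856931490749/137438953472
(4,0): OLD=276390272591/2147483648 → NEW=255, ERR=-271218057649/2147483648
(4,1): OLD=5378731196879/68719476736 → NEW=0, ERR=5378731196879/68719476736
(4,2): OLD=245987724221185/1099511627776 → NEW=255, ERR=-34387740861695/1099511627776
(4,3): OLD=2118051733238735/17592186044416 → NEW=0, ERR=2118051733238735/17592186044416
(4,4): OLD=54689038015367721/281474976710656 → NEW=255, ERR=-17087081045849559/281474976710656
(5,0): OLD=190444606666445/1099511627776 → NEW=255, ERR=-89930858416435/1099511627776
(5,1): OLD=1485819855675303/8796093022208 → NEW=255, ERR=-757183864987737/8796093022208
(5,2): OLD=48422712535799263/281474976710656 → NEW=255, ERR=-23353406525418017/281474976710656
(5,3): OLD=200397429345856081/1125899906842624 → NEW=255, ERR=-86707046899013039/1125899906842624
(5,4): OLD=2933859251689449259/18014398509481984 → NEW=255, ERR=-1659812368228456661/18014398509481984
Row 0: .....
Row 1: .#..#
Row 2: ..#..
Row 3: ##.##
Row 4: #.#.#
Row 5: #####

Answer: .....
.#..#
..#..
##.##
#.#.#
#####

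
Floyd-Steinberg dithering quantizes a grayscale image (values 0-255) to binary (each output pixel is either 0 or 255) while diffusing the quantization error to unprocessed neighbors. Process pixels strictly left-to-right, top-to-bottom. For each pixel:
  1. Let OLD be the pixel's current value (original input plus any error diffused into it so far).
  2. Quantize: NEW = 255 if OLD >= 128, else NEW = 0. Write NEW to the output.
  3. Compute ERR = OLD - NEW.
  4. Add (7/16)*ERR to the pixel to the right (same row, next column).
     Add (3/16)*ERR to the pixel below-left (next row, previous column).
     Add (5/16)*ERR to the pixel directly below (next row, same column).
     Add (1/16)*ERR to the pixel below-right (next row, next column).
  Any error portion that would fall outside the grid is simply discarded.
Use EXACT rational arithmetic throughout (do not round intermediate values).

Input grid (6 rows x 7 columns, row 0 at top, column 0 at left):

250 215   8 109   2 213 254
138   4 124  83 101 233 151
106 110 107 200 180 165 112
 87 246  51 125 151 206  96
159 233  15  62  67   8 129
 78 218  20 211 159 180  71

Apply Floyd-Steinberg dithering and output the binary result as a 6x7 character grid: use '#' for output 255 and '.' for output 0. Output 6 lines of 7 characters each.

(0,0): OLD=250 → NEW=255, ERR=-5
(0,1): OLD=3405/16 → NEW=255, ERR=-675/16
(0,2): OLD=-2677/256 → NEW=0, ERR=-2677/256
(0,3): OLD=427725/4096 → NEW=0, ERR=427725/4096
(0,4): OLD=3125147/65536 → NEW=0, ERR=3125147/65536
(0,5): OLD=245222717/1048576 → NEW=255, ERR=-22164163/1048576
(0,6): OLD=4106263723/16777216 → NEW=255, ERR=-171926357/16777216
(1,0): OLD=32903/256 → NEW=255, ERR=-32377/256
(1,1): OLD=-136783/2048 → NEW=0, ERR=-136783/2048
(1,2): OLD=7107717/65536 → NEW=0, ERR=7107717/65536
(1,3): OLD=44923489/262144 → NEW=255, ERR=-21923231/262144
(1,4): OLD=1373665219/16777216 → NEW=0, ERR=1373665219/16777216
(1,5): OLD=35336121651/134217728 → NEW=255, ERR=1110601011/134217728
(1,6): OLD=322330170781/2147483648 → NEW=255, ERR=-225278159459/2147483648
(2,0): OLD=1767979/32768 → NEW=0, ERR=1767979/32768
(2,1): OLD=131244425/1048576 → NEW=0, ERR=131244425/1048576
(2,2): OLD=2949378779/16777216 → NEW=255, ERR=-1328811301/16777216
(2,3): OLD=21655274691/134217728 → NEW=255, ERR=-12570245949/134217728
(2,4): OLD=172804526259/1073741824 → NEW=255, ERR=-100999638861/1073741824
(2,5): OLD=3844204637201/34359738368 → NEW=0, ERR=3844204637201/34359738368
(2,6): OLD=70744144717959/549755813888 → NEW=255, ERR=-69443587823481/549755813888
(3,0): OLD=2136227707/16777216 → NEW=0, ERR=2136227707/16777216
(3,1): OLD=44203520735/134217728 → NEW=255, ERR=9978000095/134217728
(3,2): OLD=52651881613/1073741824 → NEW=0, ERR=52651881613/1073741824
(3,3): OLD=406298535371/4294967296 → NEW=0, ERR=406298535371/4294967296
(3,4): OLD=97920534608763/549755813888 → NEW=255, ERR=-42267197932677/549755813888
(3,5): OLD=781809284727457/4398046511104 → NEW=255, ERR=-339692575604063/4398046511104
(3,6): OLD=2091866092449791/70368744177664 → NEW=0, ERR=2091866092449791/70368744177664
(4,0): OLD=456833008597/2147483648 → NEW=255, ERR=-90775321643/2147483648
(4,1): OLD=8757980232017/34359738368 → NEW=255, ERR=-3753051823/34359738368
(4,2): OLD=28949899776863/549755813888 → NEW=0, ERR=28949899776863/549755813888
(4,3): OLD=454097149020101/4398046511104 → NEW=0, ERR=454097149020101/4398046511104
(4,4): OLD=2799834979572415/35184372088832 → NEW=0, ERR=2799834979572415/35184372088832
(4,5): OLD=21894879862396479/1125899906842624 → NEW=0, ERR=21894879862396479/1125899906842624
(4,6): OLD=2557509554801294441/18014398509481984 → NEW=255, ERR=-2036162065116611479/18014398509481984
(5,0): OLD=35607668596355/549755813888 → NEW=0, ERR=35607668596355/549755813888
(5,1): OLD=1115056465929985/4398046511104 → NEW=255, ERR=-6445394401535/4398046511104
(5,2): OLD=1941032085122007/35184372088832 → NEW=0, ERR=1941032085122007/35184372088832
(5,3): OLD=80392924626495699/281474976710656 → NEW=255, ERR=8616805565278419/281474976710656
(5,4): OLD=3735467025303352881/18014398509481984 → NEW=255, ERR=-858204594614553039/18014398509481984
(5,5): OLD=21475327624094601505/144115188075855872 → NEW=255, ERR=-15274045335248645855/144115188075855872
(5,6): OLD=-21847401674845960241/2305843009213693952 → NEW=0, ERR=-21847401674845960241/2305843009213693952
Row 0: ##...##
Row 1: #..#.##
Row 2: ..###.#
Row 3: .#..##.
Row 4: ##....#
Row 5: .#.###.

Answer: ##...##
#..#.##
..###.#
.#..##.
##....#
.#.###.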